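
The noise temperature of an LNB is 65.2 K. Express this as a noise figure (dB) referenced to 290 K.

0.881 dB

F = 1 + T_e/T₀ = 1 + 65.2/290 = 1.22483
NF = 10 log₁₀(1.22483) = 0.881 dB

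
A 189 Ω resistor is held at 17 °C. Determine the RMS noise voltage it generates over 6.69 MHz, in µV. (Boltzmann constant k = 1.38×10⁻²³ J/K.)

T = 17 °C + 273.15 = 290.15 K
V_n = √(4kTRB)
4kTRB = 4 × 1.38×10⁻²³ × 290.15 × 1.89×10² × 6.69×10⁶ = 2.03×10⁻¹¹ V²
V_n = √(2.03×10⁻¹¹) = 4.50×10⁻⁶ V = 4.50 µV

4.50 µV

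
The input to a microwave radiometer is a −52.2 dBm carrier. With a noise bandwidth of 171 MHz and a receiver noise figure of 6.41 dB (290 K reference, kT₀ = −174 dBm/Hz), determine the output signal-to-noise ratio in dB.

Noise floor: N = −174 + 10 log₁₀(B) + NF
10 log₁₀(1.71×10⁸) = 82.33 dB
N = −174 + 82.33 + 6.41 = −85.26 dBm
SNR = P_sig − N = −52.2 − (−85.26) = 33.06 dB → 33.1 dB

33.1 dB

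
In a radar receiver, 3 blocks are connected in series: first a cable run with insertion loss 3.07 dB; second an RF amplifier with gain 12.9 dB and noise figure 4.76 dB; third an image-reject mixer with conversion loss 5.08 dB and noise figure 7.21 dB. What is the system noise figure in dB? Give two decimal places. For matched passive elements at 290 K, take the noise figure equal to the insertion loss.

8.14 dB

Convert to linear (a loss of L dB is a gain of −L dB): F_i = 10^(NF_i/10), G_i = 10^(G_i,dB/10)
  Stage 1: F_1 = 10^(3.07/10) = 2.028, G_1 = 10^(−3.07/10) = 0.4932
  Stage 2: F_2 = 10^(4.76/10) = 2.992, G_2 = 10^(12.9/10) = 19.50
  Stage 3: F_3 = 10^(7.21/10) = 5.260, G_3 = 10^(−5.08/10) = 0.3105
Friis cascade:
  F = 2.028 + (2.992 − 1)/0.4932 + (5.260 − 1)/9.616 = 6.510
NF = 10 log₁₀(6.510) = 8.14 dB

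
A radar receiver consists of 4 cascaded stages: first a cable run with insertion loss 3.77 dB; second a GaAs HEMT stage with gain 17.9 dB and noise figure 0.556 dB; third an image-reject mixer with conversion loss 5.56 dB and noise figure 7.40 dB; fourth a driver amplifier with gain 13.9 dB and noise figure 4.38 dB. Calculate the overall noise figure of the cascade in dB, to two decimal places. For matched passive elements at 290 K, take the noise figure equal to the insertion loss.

4.95 dB

Convert to linear (a loss of L dB is a gain of −L dB): F_i = 10^(NF_i/10), G_i = 10^(G_i,dB/10)
  Stage 1: F_1 = 10^(3.77/10) = 2.382, G_1 = 10^(−3.77/10) = 0.4198
  Stage 2: F_2 = 10^(0.556/10) = 1.137, G_2 = 10^(17.9/10) = 61.66
  Stage 3: F_3 = 10^(7.40/10) = 5.495, G_3 = 10^(−5.56/10) = 0.2780
  Stage 4: F_4 = 10^(4.38/10) = 2.742, G_4 = 10^(13.9/10) = 24.55
Friis cascade:
  F = 2.382 + (1.137 − 1)/0.4198 + (5.495 − 1)/25.88 + (2.742 − 1)/7.194 = 3.123
NF = 10 log₁₀(3.123) = 4.95 dB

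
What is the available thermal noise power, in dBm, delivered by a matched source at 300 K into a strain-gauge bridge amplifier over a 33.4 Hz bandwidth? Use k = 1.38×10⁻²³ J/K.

P_n = kTB = 1.38×10⁻²³ × 300 × 3.34×10¹ = 1.38×10⁻¹⁹ W
In dBm: 10 log₁₀(1.38×10⁻¹⁹ / 10⁻³) = −158.6 dBm

−158.6 dBm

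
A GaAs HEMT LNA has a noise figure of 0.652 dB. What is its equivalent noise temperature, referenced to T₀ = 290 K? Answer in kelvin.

F = 10^(0.652/10) = 1.16198
T_e = (F − 1)·T₀ = (1.16198 − 1) × 290 = 47.0 K

47.0 K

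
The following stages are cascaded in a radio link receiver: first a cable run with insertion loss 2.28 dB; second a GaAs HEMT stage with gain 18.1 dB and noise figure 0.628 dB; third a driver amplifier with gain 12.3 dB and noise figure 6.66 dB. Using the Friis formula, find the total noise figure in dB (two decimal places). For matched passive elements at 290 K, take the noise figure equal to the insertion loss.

3.11 dB

Convert to linear (a loss of L dB is a gain of −L dB): F_i = 10^(NF_i/10), G_i = 10^(G_i,dB/10)
  Stage 1: F_1 = 10^(2.28/10) = 1.690, G_1 = 10^(−2.28/10) = 0.5916
  Stage 2: F_2 = 10^(0.628/10) = 1.156, G_2 = 10^(18.1/10) = 64.57
  Stage 3: F_3 = 10^(6.66/10) = 4.634, G_3 = 10^(12.3/10) = 16.98
Friis cascade:
  F = 1.690 + (1.156 − 1)/0.5916 + (4.634 − 1)/38.19 = 2.049
NF = 10 log₁₀(2.049) = 3.11 dB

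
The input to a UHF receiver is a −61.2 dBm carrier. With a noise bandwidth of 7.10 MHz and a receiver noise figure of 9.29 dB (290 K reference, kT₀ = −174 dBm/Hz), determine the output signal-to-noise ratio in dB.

Noise floor: N = −174 + 10 log₁₀(B) + NF
10 log₁₀(7.10×10⁶) = 68.51 dB
N = −174 + 68.51 + 9.29 = −96.20 dBm
SNR = P_sig − N = −61.2 − (−96.20) = 35.00 dB → 35.0 dB

35.0 dB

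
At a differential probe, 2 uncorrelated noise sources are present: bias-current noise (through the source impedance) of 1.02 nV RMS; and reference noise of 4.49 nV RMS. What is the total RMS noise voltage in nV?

4.60 nV

Uncorrelated sources add in power (mean-square): V_tot = √(ΣV_i²)
V_tot = √[(1.02×10⁻⁹)² + (4.49×10⁻⁹)²] = 4.60×10⁻⁹ V = 4.60 nV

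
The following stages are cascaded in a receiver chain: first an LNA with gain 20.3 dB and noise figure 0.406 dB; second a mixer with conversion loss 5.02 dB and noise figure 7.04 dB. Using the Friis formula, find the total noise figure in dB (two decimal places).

Convert to linear (a loss of L dB is a gain of −L dB): F_i = 10^(NF_i/10), G_i = 10^(G_i,dB/10)
  Stage 1: F_1 = 10^(0.406/10) = 1.098, G_1 = 10^(20.3/10) = 107.2
  Stage 2: F_2 = 10^(7.04/10) = 5.058, G_2 = 10^(−5.02/10) = 0.3148
Friis cascade:
  F = 1.098 + (5.058 − 1)/107.2 = 1.136
NF = 10 log₁₀(1.136) = 0.55 dB

0.55 dB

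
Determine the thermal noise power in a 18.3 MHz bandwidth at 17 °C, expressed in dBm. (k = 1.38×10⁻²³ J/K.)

T = 17 °C + 273.15 = 290.15 K
P_n = kTB = 1.38×10⁻²³ × 290.15 × 1.83×10⁷ = 7.33×10⁻¹⁴ W
In dBm: 10 log₁₀(7.33×10⁻¹⁴ / 10⁻³) = −101.4 dBm

−101.4 dBm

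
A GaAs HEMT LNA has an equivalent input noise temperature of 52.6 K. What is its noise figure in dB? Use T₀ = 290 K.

F = 1 + T_e/T₀ = 1 + 52.6/290 = 1.18138
NF = 10 log₁₀(1.18138) = 0.724 dB

0.724 dB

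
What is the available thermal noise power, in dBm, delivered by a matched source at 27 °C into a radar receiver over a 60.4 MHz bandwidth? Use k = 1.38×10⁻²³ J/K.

−96.0 dBm

T = 27 °C + 273.15 = 300.15 K
P_n = kTB = 1.38×10⁻²³ × 300.15 × 6.04×10⁷ = 2.50×10⁻¹³ W
In dBm: 10 log₁₀(2.50×10⁻¹³ / 10⁻³) = −96.0 dBm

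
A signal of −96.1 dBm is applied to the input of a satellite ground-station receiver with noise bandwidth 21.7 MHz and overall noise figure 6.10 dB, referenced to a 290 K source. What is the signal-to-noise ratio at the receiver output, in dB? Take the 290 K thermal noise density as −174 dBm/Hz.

Noise floor: N = −174 + 10 log₁₀(B) + NF
10 log₁₀(2.17×10⁷) = 73.36 dB
N = −174 + 73.36 + 6.10 = −94.54 dBm
SNR = P_sig − N = −96.1 − (−94.54) = −1.56 dB → −1.6 dB

−1.6 dB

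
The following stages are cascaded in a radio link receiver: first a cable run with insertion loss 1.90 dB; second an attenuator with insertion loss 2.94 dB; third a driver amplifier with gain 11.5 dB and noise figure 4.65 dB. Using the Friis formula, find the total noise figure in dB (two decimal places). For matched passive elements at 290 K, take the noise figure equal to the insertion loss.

Convert to linear (a loss of L dB is a gain of −L dB): F_i = 10^(NF_i/10), G_i = 10^(G_i,dB/10)
  Stage 1: F_1 = 10^(1.90/10) = 1.549, G_1 = 10^(−1.90/10) = 0.6457
  Stage 2: F_2 = 10^(2.94/10) = 1.968, G_2 = 10^(−2.94/10) = 0.5082
  Stage 3: F_3 = 10^(4.65/10) = 2.917, G_3 = 10^(11.5/10) = 14.13
Friis cascade:
  F = 1.549 + (1.968 − 1)/0.6457 + (2.917 − 1)/0.3281 = 8.892
NF = 10 log₁₀(8.892) = 9.49 dB

9.49 dB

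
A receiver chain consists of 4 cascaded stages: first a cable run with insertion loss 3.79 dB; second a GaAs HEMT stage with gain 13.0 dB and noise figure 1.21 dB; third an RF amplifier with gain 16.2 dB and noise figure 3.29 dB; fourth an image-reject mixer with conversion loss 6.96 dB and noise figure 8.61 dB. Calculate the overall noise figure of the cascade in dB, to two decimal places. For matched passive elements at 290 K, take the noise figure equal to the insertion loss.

5.21 dB

Convert to linear (a loss of L dB is a gain of −L dB): F_i = 10^(NF_i/10), G_i = 10^(G_i,dB/10)
  Stage 1: F_1 = 10^(3.79/10) = 2.393, G_1 = 10^(−3.79/10) = 0.4178
  Stage 2: F_2 = 10^(1.21/10) = 1.321, G_2 = 10^(13.0/10) = 19.95
  Stage 3: F_3 = 10^(3.29/10) = 2.133, G_3 = 10^(16.2/10) = 41.69
  Stage 4: F_4 = 10^(8.61/10) = 7.261, G_4 = 10^(−6.96/10) = 0.2014
Friis cascade:
  F = 2.393 + (1.321 − 1)/0.4178 + (2.133 − 1)/8.337 + (7.261 − 1)/347.5 = 3.316
NF = 10 log₁₀(3.316) = 5.21 dB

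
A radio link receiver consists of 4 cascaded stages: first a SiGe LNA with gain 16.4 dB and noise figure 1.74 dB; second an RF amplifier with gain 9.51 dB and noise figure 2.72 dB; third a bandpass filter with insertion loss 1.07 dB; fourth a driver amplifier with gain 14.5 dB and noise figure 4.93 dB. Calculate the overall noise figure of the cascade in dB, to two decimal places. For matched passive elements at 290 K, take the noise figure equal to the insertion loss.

1.82 dB

Convert to linear (a loss of L dB is a gain of −L dB): F_i = 10^(NF_i/10), G_i = 10^(G_i,dB/10)
  Stage 1: F_1 = 10^(1.74/10) = 1.493, G_1 = 10^(16.4/10) = 43.65
  Stage 2: F_2 = 10^(2.72/10) = 1.871, G_2 = 10^(9.51/10) = 8.933
  Stage 3: F_3 = 10^(1.07/10) = 1.279, G_3 = 10^(−1.07/10) = 0.7816
  Stage 4: F_4 = 10^(4.93/10) = 3.112, G_4 = 10^(14.5/10) = 28.18
Friis cascade:
  F = 1.493 + (1.871 − 1)/43.65 + (1.279 − 1)/389.9 + (3.112 − 1)/304.8 = 1.520
NF = 10 log₁₀(1.520) = 1.82 dB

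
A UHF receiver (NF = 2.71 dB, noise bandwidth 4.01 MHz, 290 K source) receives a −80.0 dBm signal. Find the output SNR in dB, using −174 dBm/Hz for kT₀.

25.3 dB

Noise floor: N = −174 + 10 log₁₀(B) + NF
10 log₁₀(4.01×10⁶) = 66.03 dB
N = −174 + 66.03 + 2.71 = −105.26 dBm
SNR = P_sig − N = −80.0 − (−105.26) = 25.26 dB → 25.3 dB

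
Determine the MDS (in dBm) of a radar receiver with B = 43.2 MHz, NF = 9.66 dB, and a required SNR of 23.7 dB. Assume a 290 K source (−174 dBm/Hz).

−64.3 dBm

Sensitivity = −174 + 10 log₁₀(B) + NF + SNR_min
= −174 + 76.35 + 9.66 + 23.7
= −64.29 dBm → −64.3 dBm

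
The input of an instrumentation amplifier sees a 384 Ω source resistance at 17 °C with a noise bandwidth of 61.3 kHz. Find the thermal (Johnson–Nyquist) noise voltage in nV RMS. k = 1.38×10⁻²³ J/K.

614 nV

T = 17 °C + 273.15 = 290.15 K
V_n = √(4kTRB)
4kTRB = 4 × 1.38×10⁻²³ × 290.15 × 3.84×10² × 6.13×10⁴ = 3.77×10⁻¹³ V²
V_n = √(3.77×10⁻¹³) = 6.14×10⁻⁷ V = 614 nV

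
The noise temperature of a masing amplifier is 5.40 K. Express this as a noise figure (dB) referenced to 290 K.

F = 1 + T_e/T₀ = 1 + 5.40/290 = 1.01862
NF = 10 log₁₀(1.01862) = 0.080 dB

0.080 dB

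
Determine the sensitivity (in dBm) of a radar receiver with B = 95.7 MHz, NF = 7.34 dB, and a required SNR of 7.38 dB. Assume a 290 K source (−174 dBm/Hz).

Sensitivity = −174 + 10 log₁₀(B) + NF + SNR_min
= −174 + 79.81 + 7.34 + 7.38
= −79.47 dBm → −79.5 dBm

−79.5 dBm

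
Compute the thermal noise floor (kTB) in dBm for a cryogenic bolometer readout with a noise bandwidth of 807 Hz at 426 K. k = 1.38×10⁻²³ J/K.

P_n = kTB = 1.38×10⁻²³ × 426 × 8.07×10² = 4.74×10⁻¹⁸ W
In dBm: 10 log₁₀(4.74×10⁻¹⁸ / 10⁻³) = −143.2 dBm

−143.2 dBm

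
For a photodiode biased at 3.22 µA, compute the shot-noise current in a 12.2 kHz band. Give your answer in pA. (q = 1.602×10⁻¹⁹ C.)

112 pA

I_n = √(2qI·B)
2qI·B = 2 × 1.602×10⁻¹⁹ × 3.22×10⁻⁶ × 1.22×10⁴ = 1.26×10⁻²⁰ A²
I_n = √(1.26×10⁻²⁰) = 1.12×10⁻¹⁰ A = 112 pA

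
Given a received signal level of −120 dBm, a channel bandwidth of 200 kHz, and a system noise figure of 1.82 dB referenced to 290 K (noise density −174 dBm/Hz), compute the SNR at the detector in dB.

Noise floor: N = −174 + 10 log₁₀(B) + NF
10 log₁₀(2.00×10⁵) = 53.01 dB
N = −174 + 53.01 + 1.82 = −119.17 dBm
SNR = P_sig − N = −120 − (−119.17) = −0.83 dB → −0.8 dB

−0.8 dB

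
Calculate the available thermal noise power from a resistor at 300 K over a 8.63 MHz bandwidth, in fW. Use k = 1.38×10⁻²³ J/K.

35.7 fW

P_n = kTB = 1.38×10⁻²³ × 300 × 8.63×10⁶ = 3.57×10⁻¹⁴ W = 35.7 fW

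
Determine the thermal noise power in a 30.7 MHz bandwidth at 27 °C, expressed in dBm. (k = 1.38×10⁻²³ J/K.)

−99.0 dBm

T = 27 °C + 273.15 = 300.15 K
P_n = kTB = 1.38×10⁻²³ × 300.15 × 3.07×10⁷ = 1.27×10⁻¹³ W
In dBm: 10 log₁₀(1.27×10⁻¹³ / 10⁻³) = −99.0 dBm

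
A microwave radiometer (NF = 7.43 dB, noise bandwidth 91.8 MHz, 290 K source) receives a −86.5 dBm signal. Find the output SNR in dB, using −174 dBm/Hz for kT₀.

0.4 dB

Noise floor: N = −174 + 10 log₁₀(B) + NF
10 log₁₀(9.18×10⁷) = 79.63 dB
N = −174 + 79.63 + 7.43 = −86.94 dBm
SNR = P_sig − N = −86.5 − (−86.94) = 0.44 dB → 0.4 dB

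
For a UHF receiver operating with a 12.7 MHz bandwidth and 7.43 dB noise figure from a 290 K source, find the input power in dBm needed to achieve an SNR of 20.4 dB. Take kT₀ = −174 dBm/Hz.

−75.1 dBm

Sensitivity = −174 + 10 log₁₀(B) + NF + SNR_min
= −174 + 71.04 + 7.43 + 20.4
= −75.13 dBm → −75.1 dBm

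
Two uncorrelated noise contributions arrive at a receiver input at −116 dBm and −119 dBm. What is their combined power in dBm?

−114.2 dBm

Convert to linear, add, convert back:
P₁ = 2.51×10⁻¹⁵ W, P₂ = 1.26×10⁻¹⁵ W
P_tot = 3.77×10⁻¹⁵ W → 10 log₁₀(P_tot / 10⁻³) = −114.2 dBm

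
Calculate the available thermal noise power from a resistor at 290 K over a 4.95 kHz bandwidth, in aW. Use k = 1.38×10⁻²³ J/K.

P_n = kTB = 1.38×10⁻²³ × 290 × 4.95×10³ = 1.98×10⁻¹⁷ W = 19.8 aW

19.8 aW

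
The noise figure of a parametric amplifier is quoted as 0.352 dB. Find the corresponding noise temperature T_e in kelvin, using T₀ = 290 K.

F = 10^(0.352/10) = 1.08443
T_e = (F − 1)·T₀ = (1.08443 − 1) × 290 = 24.5 K

24.5 K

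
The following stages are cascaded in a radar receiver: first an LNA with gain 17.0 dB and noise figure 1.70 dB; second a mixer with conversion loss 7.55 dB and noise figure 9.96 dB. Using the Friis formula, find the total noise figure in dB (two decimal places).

2.19 dB

Convert to linear (a loss of L dB is a gain of −L dB): F_i = 10^(NF_i/10), G_i = 10^(G_i,dB/10)
  Stage 1: F_1 = 10^(1.70/10) = 1.479, G_1 = 10^(17.0/10) = 50.12
  Stage 2: F_2 = 10^(9.96/10) = 9.908, G_2 = 10^(−7.55/10) = 0.1758
Friis cascade:
  F = 1.479 + (9.908 − 1)/50.12 = 1.657
NF = 10 log₁₀(1.657) = 2.19 dB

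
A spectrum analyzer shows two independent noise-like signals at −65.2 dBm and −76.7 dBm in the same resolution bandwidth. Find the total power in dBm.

−64.9 dBm

Convert to linear, add, convert back:
P₁ = 3.02×10⁻¹⁰ W, P₂ = 2.14×10⁻¹¹ W
P_tot = 3.23×10⁻¹⁰ W → 10 log₁₀(P_tot / 10⁻³) = −64.9 dBm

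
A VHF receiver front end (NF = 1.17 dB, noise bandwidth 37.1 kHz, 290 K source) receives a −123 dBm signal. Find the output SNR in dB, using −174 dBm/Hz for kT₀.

Noise floor: N = −174 + 10 log₁₀(B) + NF
10 log₁₀(3.71×10⁴) = 45.69 dB
N = −174 + 45.69 + 1.17 = −127.14 dBm
SNR = P_sig − N = −123 − (−127.14) = 4.14 dB → 4.1 dB

4.1 dB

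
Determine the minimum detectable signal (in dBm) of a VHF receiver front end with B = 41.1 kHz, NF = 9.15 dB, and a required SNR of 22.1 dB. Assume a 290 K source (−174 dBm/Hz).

−96.6 dBm

Sensitivity = −174 + 10 log₁₀(B) + NF + SNR_min
= −174 + 46.14 + 9.15 + 22.1
= −96.61 dBm → −96.6 dBm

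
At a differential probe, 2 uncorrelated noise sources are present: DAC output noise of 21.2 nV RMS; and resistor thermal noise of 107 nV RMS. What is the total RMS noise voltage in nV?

Uncorrelated sources add in power (mean-square): V_tot = √(ΣV_i²)
V_tot = √[(2.12×10⁻⁸)² + (1.07×10⁻⁷)²] = 1.09×10⁻⁷ V = 109 nV

109 nV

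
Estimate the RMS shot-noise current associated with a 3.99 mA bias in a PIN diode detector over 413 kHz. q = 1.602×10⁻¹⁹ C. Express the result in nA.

23.0 nA

I_n = √(2qI·B)
2qI·B = 2 × 1.602×10⁻¹⁹ × 3.99×10⁻³ × 4.13×10⁵ = 5.28×10⁻¹⁶ A²
I_n = √(5.28×10⁻¹⁶) = 2.30×10⁻⁸ A = 23.0 nA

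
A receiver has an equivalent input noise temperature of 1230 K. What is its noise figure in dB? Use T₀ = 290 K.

F = 1 + T_e/T₀ = 1 + 1230/290 = 5.24138
NF = 10 log₁₀(5.24138) = 7.19 dB

7.19 dB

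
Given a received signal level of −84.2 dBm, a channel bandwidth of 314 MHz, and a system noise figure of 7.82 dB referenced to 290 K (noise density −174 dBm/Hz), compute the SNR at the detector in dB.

−3.0 dB

Noise floor: N = −174 + 10 log₁₀(B) + NF
10 log₁₀(3.14×10⁸) = 84.97 dB
N = −174 + 84.97 + 7.82 = −81.21 dBm
SNR = P_sig − N = −84.2 − (−81.21) = −2.99 dB → −3.0 dB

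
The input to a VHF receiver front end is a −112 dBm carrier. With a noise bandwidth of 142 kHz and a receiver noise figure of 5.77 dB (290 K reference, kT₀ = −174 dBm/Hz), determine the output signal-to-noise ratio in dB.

4.7 dB

Noise floor: N = −174 + 10 log₁₀(B) + NF
10 log₁₀(1.42×10⁵) = 51.52 dB
N = −174 + 51.52 + 5.77 = −116.71 dBm
SNR = P_sig − N = −112 − (−116.71) = 4.71 dB → 4.7 dB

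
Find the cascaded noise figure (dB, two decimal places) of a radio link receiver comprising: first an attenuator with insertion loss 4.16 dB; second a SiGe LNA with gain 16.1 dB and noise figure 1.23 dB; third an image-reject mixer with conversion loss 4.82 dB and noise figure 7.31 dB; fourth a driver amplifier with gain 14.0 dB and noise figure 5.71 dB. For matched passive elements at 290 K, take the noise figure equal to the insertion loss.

Convert to linear (a loss of L dB is a gain of −L dB): F_i = 10^(NF_i/10), G_i = 10^(G_i,dB/10)
  Stage 1: F_1 = 10^(4.16/10) = 2.606, G_1 = 10^(−4.16/10) = 0.3837
  Stage 2: F_2 = 10^(1.23/10) = 1.327, G_2 = 10^(16.1/10) = 40.74
  Stage 3: F_3 = 10^(7.31/10) = 5.383, G_3 = 10^(−4.82/10) = 0.3296
  Stage 4: F_4 = 10^(5.71/10) = 3.724, G_4 = 10^(14.0/10) = 25.12
Friis cascade:
  F = 2.606 + (1.327 − 1)/0.3837 + (5.383 − 1)/15.63 + (3.724 − 1)/5.152 = 4.268
NF = 10 log₁₀(4.268) = 6.30 dB

6.30 dB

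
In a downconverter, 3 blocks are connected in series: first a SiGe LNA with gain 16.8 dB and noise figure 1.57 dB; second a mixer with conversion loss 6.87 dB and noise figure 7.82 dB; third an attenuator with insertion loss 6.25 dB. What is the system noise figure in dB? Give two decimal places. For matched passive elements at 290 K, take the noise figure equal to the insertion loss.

Convert to linear (a loss of L dB is a gain of −L dB): F_i = 10^(NF_i/10), G_i = 10^(G_i,dB/10)
  Stage 1: F_1 = 10^(1.57/10) = 1.435, G_1 = 10^(16.8/10) = 47.86
  Stage 2: F_2 = 10^(7.82/10) = 6.053, G_2 = 10^(−6.87/10) = 0.2056
  Stage 3: F_3 = 10^(6.25/10) = 4.217, G_3 = 10^(−6.25/10) = 0.2371
Friis cascade:
  F = 1.435 + (6.053 − 1)/47.86 + (4.217 − 1)/9.840 = 1.868
NF = 10 log₁₀(1.868) = 2.71 dB

2.71 dB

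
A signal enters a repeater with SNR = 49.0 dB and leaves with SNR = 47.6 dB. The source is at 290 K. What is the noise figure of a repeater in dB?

NF (dB) = SNR_in(dB) − SNR_out(dB) when the source is at T₀
NF = 49.0 − 47.6 = 1.4 dB

1.4 dB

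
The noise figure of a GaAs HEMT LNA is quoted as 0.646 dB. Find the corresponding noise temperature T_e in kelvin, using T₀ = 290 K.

F = 10^(0.646/10) = 1.16038
T_e = (F − 1)·T₀ = (1.16038 − 1) × 290 = 46.5 K

46.5 K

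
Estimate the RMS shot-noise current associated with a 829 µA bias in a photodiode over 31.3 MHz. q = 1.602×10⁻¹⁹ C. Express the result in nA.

I_n = √(2qI·B)
2qI·B = 2 × 1.602×10⁻¹⁹ × 8.29×10⁻⁴ × 3.13×10⁷ = 8.31×10⁻¹⁵ A²
I_n = √(8.31×10⁻¹⁵) = 9.12×10⁻⁸ A = 91.2 nA

91.2 nA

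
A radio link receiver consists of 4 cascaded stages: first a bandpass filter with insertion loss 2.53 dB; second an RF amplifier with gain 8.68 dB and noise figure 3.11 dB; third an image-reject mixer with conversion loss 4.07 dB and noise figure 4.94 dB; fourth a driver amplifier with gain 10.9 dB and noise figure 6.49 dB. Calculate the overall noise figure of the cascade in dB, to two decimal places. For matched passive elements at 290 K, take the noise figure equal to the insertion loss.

8.01 dB

Convert to linear (a loss of L dB is a gain of −L dB): F_i = 10^(NF_i/10), G_i = 10^(G_i,dB/10)
  Stage 1: F_1 = 10^(2.53/10) = 1.791, G_1 = 10^(−2.53/10) = 0.5585
  Stage 2: F_2 = 10^(3.11/10) = 2.046, G_2 = 10^(8.68/10) = 7.379
  Stage 3: F_3 = 10^(4.94/10) = 3.119, G_3 = 10^(−4.07/10) = 0.3917
  Stage 4: F_4 = 10^(6.49/10) = 4.457, G_4 = 10^(10.9/10) = 12.30
Friis cascade:
  F = 1.791 + (2.046 − 1)/0.5585 + (3.119 − 1)/4.121 + (4.457 − 1)/1.614 = 6.320
NF = 10 log₁₀(6.320) = 8.01 dB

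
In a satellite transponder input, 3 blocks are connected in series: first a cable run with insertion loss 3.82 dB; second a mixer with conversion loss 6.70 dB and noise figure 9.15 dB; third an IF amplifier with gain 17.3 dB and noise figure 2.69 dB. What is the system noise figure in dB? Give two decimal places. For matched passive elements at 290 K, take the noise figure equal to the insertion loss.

Convert to linear (a loss of L dB is a gain of −L dB): F_i = 10^(NF_i/10), G_i = 10^(G_i,dB/10)
  Stage 1: F_1 = 10^(3.82/10) = 2.410, G_1 = 10^(−3.82/10) = 0.4150
  Stage 2: F_2 = 10^(9.15/10) = 8.222, G_2 = 10^(−6.70/10) = 0.2138
  Stage 3: F_3 = 10^(2.69/10) = 1.858, G_3 = 10^(17.3/10) = 53.70
Friis cascade:
  F = 2.410 + (8.222 − 1)/0.4150 + (1.858 − 1)/0.08872 = 29.48
NF = 10 log₁₀(29.48) = 14.70 dB

14.70 dB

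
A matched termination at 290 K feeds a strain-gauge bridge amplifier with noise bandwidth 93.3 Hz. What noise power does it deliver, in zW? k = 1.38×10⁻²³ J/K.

373 zW

P_n = kTB = 1.38×10⁻²³ × 290 × 9.33×10¹ = 3.73×10⁻¹⁹ W = 373 zW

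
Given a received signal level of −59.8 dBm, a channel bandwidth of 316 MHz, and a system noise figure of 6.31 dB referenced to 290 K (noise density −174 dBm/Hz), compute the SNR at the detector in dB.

22.9 dB

Noise floor: N = −174 + 10 log₁₀(B) + NF
10 log₁₀(3.16×10⁸) = 85 dB
N = −174 + 85 + 6.31 = −82.69 dBm
SNR = P_sig − N = −59.8 − (−82.69) = 22.89 dB → 22.9 dB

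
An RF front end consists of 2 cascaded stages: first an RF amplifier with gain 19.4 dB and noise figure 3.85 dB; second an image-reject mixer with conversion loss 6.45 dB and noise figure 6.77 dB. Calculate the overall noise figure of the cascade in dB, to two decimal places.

Convert to linear (a loss of L dB is a gain of −L dB): F_i = 10^(NF_i/10), G_i = 10^(G_i,dB/10)
  Stage 1: F_1 = 10^(3.85/10) = 2.427, G_1 = 10^(19.4/10) = 87.10
  Stage 2: F_2 = 10^(6.77/10) = 4.753, G_2 = 10^(−6.45/10) = 0.2265
Friis cascade:
  F = 2.427 + (4.753 − 1)/87.10 = 2.470
NF = 10 log₁₀(2.470) = 3.93 dB

3.93 dB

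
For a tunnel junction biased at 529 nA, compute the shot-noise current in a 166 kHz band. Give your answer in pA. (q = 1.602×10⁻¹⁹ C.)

168 pA

I_n = √(2qI·B)
2qI·B = 2 × 1.602×10⁻¹⁹ × 5.29×10⁻⁷ × 1.66×10⁵ = 2.81×10⁻²⁰ A²
I_n = √(2.81×10⁻²⁰) = 1.68×10⁻¹⁰ A = 168 pA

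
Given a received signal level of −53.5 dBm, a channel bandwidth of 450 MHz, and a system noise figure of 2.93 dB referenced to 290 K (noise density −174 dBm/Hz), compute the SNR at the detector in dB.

31.0 dB

Noise floor: N = −174 + 10 log₁₀(B) + NF
10 log₁₀(4.50×10⁸) = 86.53 dB
N = −174 + 86.53 + 2.93 = −84.54 dBm
SNR = P_sig − N = −53.5 − (−84.54) = 31.04 dB → 31.0 dB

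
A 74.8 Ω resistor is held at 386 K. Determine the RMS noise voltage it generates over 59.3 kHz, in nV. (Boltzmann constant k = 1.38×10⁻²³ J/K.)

307 nV

V_n = √(4kTRB)
4kTRB = 4 × 1.38×10⁻²³ × 386 × 7.48×10¹ × 5.93×10⁴ = 9.45×10⁻¹⁴ V²
V_n = √(9.45×10⁻¹⁴) = 3.07×10⁻⁷ V = 307 nV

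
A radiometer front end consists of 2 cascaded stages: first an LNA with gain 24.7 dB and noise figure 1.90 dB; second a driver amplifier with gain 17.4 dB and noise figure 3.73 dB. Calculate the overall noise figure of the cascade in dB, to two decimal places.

Convert to linear (a loss of L dB is a gain of −L dB): F_i = 10^(NF_i/10), G_i = 10^(G_i,dB/10)
  Stage 1: F_1 = 10^(1.90/10) = 1.549, G_1 = 10^(24.7/10) = 295.1
  Stage 2: F_2 = 10^(3.73/10) = 2.360, G_2 = 10^(17.4/10) = 54.95
Friis cascade:
  F = 1.549 + (2.360 − 1)/295.1 = 1.553
NF = 10 log₁₀(1.553) = 1.91 dB

1.91 dB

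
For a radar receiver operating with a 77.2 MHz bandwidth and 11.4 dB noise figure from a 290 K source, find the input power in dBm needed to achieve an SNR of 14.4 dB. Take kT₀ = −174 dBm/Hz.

−69.3 dBm

Sensitivity = −174 + 10 log₁₀(B) + NF + SNR_min
= −174 + 78.88 + 11.4 + 14.4
= −69.32 dBm → −69.3 dBm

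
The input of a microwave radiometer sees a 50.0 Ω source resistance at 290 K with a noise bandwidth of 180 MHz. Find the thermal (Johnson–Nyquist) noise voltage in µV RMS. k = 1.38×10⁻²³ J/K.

V_n = √(4kTRB)
4kTRB = 4 × 1.38×10⁻²³ × 290 × 5.00×10¹ × 1.80×10⁸ = 1.44×10⁻¹⁰ V²
V_n = √(1.44×10⁻¹⁰) = 1.20×10⁻⁵ V = 12.0 µV

12.0 µV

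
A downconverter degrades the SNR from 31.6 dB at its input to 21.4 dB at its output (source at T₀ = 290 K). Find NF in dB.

NF (dB) = SNR_in(dB) − SNR_out(dB) when the source is at T₀
NF = 31.6 − 21.4 = 10.2 dB

10.2 dB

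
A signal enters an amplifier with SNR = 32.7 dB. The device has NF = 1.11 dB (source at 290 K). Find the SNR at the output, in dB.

31.59 dB

By definition F = SNR_in/SNR_out, so in dB: SNR_out = SNR_in − NF
SNR_out = 32.7 − 1.11 = 31.59 dB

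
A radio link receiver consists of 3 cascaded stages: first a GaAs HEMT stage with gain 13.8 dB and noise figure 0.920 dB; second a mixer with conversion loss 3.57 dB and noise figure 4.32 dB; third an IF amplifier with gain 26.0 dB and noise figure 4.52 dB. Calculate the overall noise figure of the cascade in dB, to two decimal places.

Convert to linear (a loss of L dB is a gain of −L dB): F_i = 10^(NF_i/10), G_i = 10^(G_i,dB/10)
  Stage 1: F_1 = 10^(0.920/10) = 1.236, G_1 = 10^(13.8/10) = 23.99
  Stage 2: F_2 = 10^(4.32/10) = 2.704, G_2 = 10^(−3.57/10) = 0.4395
  Stage 3: F_3 = 10^(4.52/10) = 2.831, G_3 = 10^(26.0/10) = 398.1
Friis cascade:
  F = 1.236 + (2.704 − 1)/23.99 + (2.831 − 1)/10.54 = 1.481
NF = 10 log₁₀(1.481) = 1.70 dB

1.70 dB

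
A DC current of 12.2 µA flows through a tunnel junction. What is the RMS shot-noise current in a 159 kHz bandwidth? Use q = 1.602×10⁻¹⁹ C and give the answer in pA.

I_n = √(2qI·B)
2qI·B = 2 × 1.602×10⁻¹⁹ × 1.22×10⁻⁵ × 1.59×10⁵ = 6.22×10⁻¹⁹ A²
I_n = √(6.22×10⁻¹⁹) = 7.88×10⁻¹⁰ A = 788 pA

788 pA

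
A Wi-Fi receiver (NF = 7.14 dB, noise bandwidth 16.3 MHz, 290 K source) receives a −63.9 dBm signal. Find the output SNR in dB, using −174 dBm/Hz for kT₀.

Noise floor: N = −174 + 10 log₁₀(B) + NF
10 log₁₀(1.63×10⁷) = 72.12 dB
N = −174 + 72.12 + 7.14 = −94.74 dBm
SNR = P_sig − N = −63.9 − (−94.74) = 30.84 dB → 30.8 dB

30.8 dB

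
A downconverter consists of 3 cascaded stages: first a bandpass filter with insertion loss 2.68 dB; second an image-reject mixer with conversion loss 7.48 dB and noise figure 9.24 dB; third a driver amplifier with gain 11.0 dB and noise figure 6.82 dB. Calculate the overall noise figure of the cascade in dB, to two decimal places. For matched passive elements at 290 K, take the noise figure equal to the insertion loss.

17.41 dB

Convert to linear (a loss of L dB is a gain of −L dB): F_i = 10^(NF_i/10), G_i = 10^(G_i,dB/10)
  Stage 1: F_1 = 10^(2.68/10) = 1.854, G_1 = 10^(−2.68/10) = 0.5395
  Stage 2: F_2 = 10^(9.24/10) = 8.395, G_2 = 10^(−7.48/10) = 0.1786
  Stage 3: F_3 = 10^(6.82/10) = 4.808, G_3 = 10^(11.0/10) = 12.59
Friis cascade:
  F = 1.854 + (8.395 − 1)/0.5395 + (4.808 − 1)/0.09638 = 55.07
NF = 10 log₁₀(55.07) = 17.41 dB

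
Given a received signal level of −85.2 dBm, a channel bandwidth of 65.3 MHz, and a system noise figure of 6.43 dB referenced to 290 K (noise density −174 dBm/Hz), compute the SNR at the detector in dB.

4.2 dB

Noise floor: N = −174 + 10 log₁₀(B) + NF
10 log₁₀(6.53×10⁷) = 78.15 dB
N = −174 + 78.15 + 6.43 = −89.42 dBm
SNR = P_sig − N = −85.2 − (−89.42) = 4.22 dB → 4.2 dB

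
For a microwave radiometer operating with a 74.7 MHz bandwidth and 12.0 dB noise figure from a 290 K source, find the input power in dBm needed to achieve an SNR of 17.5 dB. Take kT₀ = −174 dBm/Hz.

Sensitivity = −174 + 10 log₁₀(B) + NF + SNR_min
= −174 + 78.73 + 12.0 + 17.5
= −65.77 dBm → −65.8 dBm

−65.8 dBm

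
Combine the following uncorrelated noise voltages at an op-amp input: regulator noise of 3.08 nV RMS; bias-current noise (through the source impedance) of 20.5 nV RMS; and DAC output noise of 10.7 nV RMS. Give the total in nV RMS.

23.3 nV

Uncorrelated sources add in power (mean-square): V_tot = √(ΣV_i²)
V_tot = √[(3.08×10⁻⁹)² + (2.05×10⁻⁸)² + (1.07×10⁻⁸)²] = 2.33×10⁻⁸ V = 23.3 nV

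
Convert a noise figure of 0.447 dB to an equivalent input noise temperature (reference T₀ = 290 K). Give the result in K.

31.4 K

F = 10^(0.447/10) = 1.10841
T_e = (F − 1)·T₀ = (1.10841 − 1) × 290 = 31.4 K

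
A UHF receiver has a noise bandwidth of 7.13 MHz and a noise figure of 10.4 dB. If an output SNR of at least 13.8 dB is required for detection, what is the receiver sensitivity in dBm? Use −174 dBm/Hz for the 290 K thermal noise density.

Sensitivity = −174 + 10 log₁₀(B) + NF + SNR_min
= −174 + 68.53 + 10.4 + 13.8
= −81.27 dBm → −81.3 dBm

−81.3 dBm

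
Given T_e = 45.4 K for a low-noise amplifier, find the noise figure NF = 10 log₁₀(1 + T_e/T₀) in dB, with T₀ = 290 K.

F = 1 + T_e/T₀ = 1 + 45.4/290 = 1.15655
NF = 10 log₁₀(1.15655) = 0.632 dB

0.632 dB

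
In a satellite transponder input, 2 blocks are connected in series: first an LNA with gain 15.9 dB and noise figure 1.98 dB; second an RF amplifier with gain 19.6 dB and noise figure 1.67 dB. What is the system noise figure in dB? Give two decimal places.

Convert to linear (a loss of L dB is a gain of −L dB): F_i = 10^(NF_i/10), G_i = 10^(G_i,dB/10)
  Stage 1: F_1 = 10^(1.98/10) = 1.578, G_1 = 10^(15.9/10) = 38.90
  Stage 2: F_2 = 10^(1.67/10) = 1.469, G_2 = 10^(19.6/10) = 91.20
Friis cascade:
  F = 1.578 + (1.469 − 1)/38.90 = 1.590
NF = 10 log₁₀(1.590) = 2.01 dB

2.01 dB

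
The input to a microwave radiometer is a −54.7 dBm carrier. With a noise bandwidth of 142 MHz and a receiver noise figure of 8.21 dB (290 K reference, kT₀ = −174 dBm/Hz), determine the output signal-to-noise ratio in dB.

29.6 dB

Noise floor: N = −174 + 10 log₁₀(B) + NF
10 log₁₀(1.42×10⁸) = 81.52 dB
N = −174 + 81.52 + 8.21 = −84.27 dBm
SNR = P_sig − N = −54.7 − (−84.27) = 29.57 dB → 29.6 dB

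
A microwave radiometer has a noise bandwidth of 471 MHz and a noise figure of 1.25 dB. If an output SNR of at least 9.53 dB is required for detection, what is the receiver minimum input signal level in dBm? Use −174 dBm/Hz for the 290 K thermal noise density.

−76.5 dBm

Sensitivity = −174 + 10 log₁₀(B) + NF + SNR_min
= −174 + 86.73 + 1.25 + 9.53
= −76.49 dBm → −76.5 dBm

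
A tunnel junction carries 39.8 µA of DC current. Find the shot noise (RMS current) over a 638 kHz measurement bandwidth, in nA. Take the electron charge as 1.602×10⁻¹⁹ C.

I_n = √(2qI·B)
2qI·B = 2 × 1.602×10⁻¹⁹ × 3.98×10⁻⁵ × 6.38×10⁵ = 8.14×10⁻¹⁸ A²
I_n = √(8.14×10⁻¹⁸) = 2.85×10⁻⁹ A = 2.85 nA

2.85 nA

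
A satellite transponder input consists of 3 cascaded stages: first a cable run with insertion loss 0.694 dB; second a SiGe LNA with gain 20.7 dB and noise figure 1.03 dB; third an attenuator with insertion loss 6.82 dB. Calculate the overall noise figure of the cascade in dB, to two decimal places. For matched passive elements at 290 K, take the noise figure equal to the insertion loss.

1.83 dB

Convert to linear (a loss of L dB is a gain of −L dB): F_i = 10^(NF_i/10), G_i = 10^(G_i,dB/10)
  Stage 1: F_1 = 10^(0.694/10) = 1.173, G_1 = 10^(−0.694/10) = 0.8523
  Stage 2: F_2 = 10^(1.03/10) = 1.268, G_2 = 10^(20.7/10) = 117.5
  Stage 3: F_3 = 10^(6.82/10) = 4.808, G_3 = 10^(−6.82/10) = 0.2080
Friis cascade:
  F = 1.173 + (1.268 − 1)/0.8523 + (4.808 − 1)/100.1 = 1.525
NF = 10 log₁₀(1.525) = 1.83 dB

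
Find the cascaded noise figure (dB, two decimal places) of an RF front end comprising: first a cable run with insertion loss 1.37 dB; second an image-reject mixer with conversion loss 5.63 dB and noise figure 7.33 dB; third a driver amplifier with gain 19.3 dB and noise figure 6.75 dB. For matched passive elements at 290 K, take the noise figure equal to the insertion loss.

14.17 dB

Convert to linear (a loss of L dB is a gain of −L dB): F_i = 10^(NF_i/10), G_i = 10^(G_i,dB/10)
  Stage 1: F_1 = 10^(1.37/10) = 1.371, G_1 = 10^(−1.37/10) = 0.7295
  Stage 2: F_2 = 10^(7.33/10) = 5.408, G_2 = 10^(−5.63/10) = 0.2735
  Stage 3: F_3 = 10^(6.75/10) = 4.732, G_3 = 10^(19.3/10) = 85.11
Friis cascade:
  F = 1.371 + (5.408 − 1)/0.7295 + (4.732 − 1)/0.1995 = 26.11
NF = 10 log₁₀(26.11) = 14.17 dB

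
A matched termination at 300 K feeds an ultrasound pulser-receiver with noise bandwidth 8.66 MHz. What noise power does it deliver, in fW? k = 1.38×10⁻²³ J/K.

35.9 fW

P_n = kTB = 1.38×10⁻²³ × 300 × 8.66×10⁶ = 3.59×10⁻¹⁴ W = 35.9 fW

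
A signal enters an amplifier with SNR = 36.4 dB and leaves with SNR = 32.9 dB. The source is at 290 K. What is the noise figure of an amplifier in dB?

3.5 dB

NF (dB) = SNR_in(dB) − SNR_out(dB) when the source is at T₀
NF = 36.4 − 32.9 = 3.5 dB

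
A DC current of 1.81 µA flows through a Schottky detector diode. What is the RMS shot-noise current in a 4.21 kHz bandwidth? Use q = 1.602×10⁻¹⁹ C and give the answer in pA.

49.4 pA

I_n = √(2qI·B)
2qI·B = 2 × 1.602×10⁻¹⁹ × 1.81×10⁻⁶ × 4.21×10³ = 2.44×10⁻²¹ A²
I_n = √(2.44×10⁻²¹) = 4.94×10⁻¹¹ A = 49.4 pA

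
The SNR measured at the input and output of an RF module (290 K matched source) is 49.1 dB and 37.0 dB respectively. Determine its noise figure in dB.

NF (dB) = SNR_in(dB) − SNR_out(dB) when the source is at T₀
NF = 49.1 − 37.0 = 12.1 dB

12.1 dB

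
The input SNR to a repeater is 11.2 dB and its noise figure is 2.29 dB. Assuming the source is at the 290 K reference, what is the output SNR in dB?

By definition F = SNR_in/SNR_out, so in dB: SNR_out = SNR_in − NF
SNR_out = 11.2 − 2.29 = 8.91 dB

8.91 dB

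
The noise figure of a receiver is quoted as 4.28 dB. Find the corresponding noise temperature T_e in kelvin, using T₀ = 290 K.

487 K

F = 10^(4.28/10) = 2.67917
T_e = (F − 1)·T₀ = (2.67917 − 1) × 290 = 487 K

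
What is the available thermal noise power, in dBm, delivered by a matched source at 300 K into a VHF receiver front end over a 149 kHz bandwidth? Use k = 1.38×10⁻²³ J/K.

−122.1 dBm

P_n = kTB = 1.38×10⁻²³ × 300 × 1.49×10⁵ = 6.17×10⁻¹⁶ W
In dBm: 10 log₁₀(6.17×10⁻¹⁶ / 10⁻³) = −122.1 dBm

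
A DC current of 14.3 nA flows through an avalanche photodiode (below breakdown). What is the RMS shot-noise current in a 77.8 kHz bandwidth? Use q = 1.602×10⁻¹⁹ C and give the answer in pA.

18.9 pA

I_n = √(2qI·B)
2qI·B = 2 × 1.602×10⁻¹⁹ × 1.43×10⁻⁸ × 7.78×10⁴ = 3.56×10⁻²² A²
I_n = √(3.56×10⁻²²) = 1.89×10⁻¹¹ A = 18.9 pA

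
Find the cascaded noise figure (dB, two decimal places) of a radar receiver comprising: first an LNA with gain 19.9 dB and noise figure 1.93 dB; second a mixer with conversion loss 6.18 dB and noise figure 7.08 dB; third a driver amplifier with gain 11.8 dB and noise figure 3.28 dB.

2.17 dB

Convert to linear (a loss of L dB is a gain of −L dB): F_i = 10^(NF_i/10), G_i = 10^(G_i,dB/10)
  Stage 1: F_1 = 10^(1.93/10) = 1.560, G_1 = 10^(19.9/10) = 97.72
  Stage 2: F_2 = 10^(7.08/10) = 5.105, G_2 = 10^(−6.18/10) = 0.2410
  Stage 3: F_3 = 10^(3.28/10) = 2.128, G_3 = 10^(11.8/10) = 15.14
Friis cascade:
  F = 1.560 + (5.105 − 1)/97.72 + (2.128 − 1)/23.55 = 1.649
NF = 10 log₁₀(1.649) = 2.17 dB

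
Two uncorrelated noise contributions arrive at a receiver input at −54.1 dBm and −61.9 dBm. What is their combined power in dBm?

Convert to linear, add, convert back:
P₁ = 3.89×10⁻⁹ W, P₂ = 6.46×10⁻¹⁰ W
P_tot = 4.54×10⁻⁹ W → 10 log₁₀(P_tot / 10⁻³) = −53.4 dBm

−53.4 dBm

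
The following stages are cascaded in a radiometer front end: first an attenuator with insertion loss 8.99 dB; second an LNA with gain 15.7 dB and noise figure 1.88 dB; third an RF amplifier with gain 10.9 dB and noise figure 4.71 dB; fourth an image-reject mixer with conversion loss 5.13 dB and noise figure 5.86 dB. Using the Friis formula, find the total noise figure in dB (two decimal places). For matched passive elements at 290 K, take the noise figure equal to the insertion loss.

Convert to linear (a loss of L dB is a gain of −L dB): F_i = 10^(NF_i/10), G_i = 10^(G_i,dB/10)
  Stage 1: F_1 = 10^(8.99/10) = 7.925, G_1 = 10^(−8.99/10) = 0.1262
  Stage 2: F_2 = 10^(1.88/10) = 1.542, G_2 = 10^(15.7/10) = 37.15
  Stage 3: F_3 = 10^(4.71/10) = 2.958, G_3 = 10^(10.9/10) = 12.30
  Stage 4: F_4 = 10^(5.86/10) = 3.855, G_4 = 10^(−5.13/10) = 0.3069
Friis cascade:
  F = 7.925 + (1.542 − 1)/0.1262 + (2.958 − 1)/4.688 + (3.855 − 1)/57.68 = 12.69
NF = 10 log₁₀(12.69) = 11.03 dB

11.03 dB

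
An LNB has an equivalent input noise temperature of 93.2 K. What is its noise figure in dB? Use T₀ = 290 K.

F = 1 + T_e/T₀ = 1 + 93.2/290 = 1.32138
NF = 10 log₁₀(1.32138) = 1.21 dB

1.21 dB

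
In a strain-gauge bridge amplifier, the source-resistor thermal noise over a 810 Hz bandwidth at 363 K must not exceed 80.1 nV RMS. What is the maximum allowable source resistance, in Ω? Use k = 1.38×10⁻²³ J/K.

Johnson–Nyquist: V_n = √(4kTRB) ⇒ R = V_n² / (4kTB)
4kTB = 4 × 1.38×10⁻²³ × 363 × 8.10×10² = 1.62×10⁻¹⁷
R = (8.01×10⁻⁸)² / 1.62×10⁻¹⁷ = 3.95×10² Ω = 395 Ω

395 Ω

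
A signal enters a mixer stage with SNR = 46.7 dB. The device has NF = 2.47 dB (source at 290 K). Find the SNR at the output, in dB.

By definition F = SNR_in/SNR_out, so in dB: SNR_out = SNR_in − NF
SNR_out = 46.7 − 2.47 = 44.23 dB

44.23 dB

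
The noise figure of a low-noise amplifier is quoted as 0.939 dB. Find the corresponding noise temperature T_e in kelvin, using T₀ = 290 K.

70.0 K

F = 10^(0.939/10) = 1.24137
T_e = (F − 1)·T₀ = (1.24137 − 1) × 290 = 70.0 K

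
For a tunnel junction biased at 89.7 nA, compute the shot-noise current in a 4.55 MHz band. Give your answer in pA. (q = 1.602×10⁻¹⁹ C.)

362 pA

I_n = √(2qI·B)
2qI·B = 2 × 1.602×10⁻¹⁹ × 8.97×10⁻⁸ × 4.55×10⁶ = 1.31×10⁻¹⁹ A²
I_n = √(1.31×10⁻¹⁹) = 3.62×10⁻¹⁰ A = 362 pA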